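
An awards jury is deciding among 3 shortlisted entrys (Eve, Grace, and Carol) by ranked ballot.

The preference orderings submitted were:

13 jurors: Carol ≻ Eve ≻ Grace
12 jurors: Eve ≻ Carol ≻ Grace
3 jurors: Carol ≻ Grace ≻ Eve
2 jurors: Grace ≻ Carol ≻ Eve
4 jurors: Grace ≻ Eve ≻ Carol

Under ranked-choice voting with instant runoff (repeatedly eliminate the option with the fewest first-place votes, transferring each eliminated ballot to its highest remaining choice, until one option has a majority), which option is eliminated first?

Round 1: Carol 16, Eve 12, Grace 6. Grace has the fewest and is eliminated.
Round 2: Carol 18, Eve 16. Carol has a majority.

Grace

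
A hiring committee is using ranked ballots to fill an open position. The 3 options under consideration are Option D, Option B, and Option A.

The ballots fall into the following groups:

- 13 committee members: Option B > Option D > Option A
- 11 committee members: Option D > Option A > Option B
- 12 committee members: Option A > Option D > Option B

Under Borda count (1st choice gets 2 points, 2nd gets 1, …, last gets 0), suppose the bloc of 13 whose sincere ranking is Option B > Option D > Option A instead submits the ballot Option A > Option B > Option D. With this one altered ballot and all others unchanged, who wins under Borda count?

Option A

Borda totals with the altered ballot: Option D 34, Option B 13, Option A 61.
The switch changes the winner from Option D to Option A.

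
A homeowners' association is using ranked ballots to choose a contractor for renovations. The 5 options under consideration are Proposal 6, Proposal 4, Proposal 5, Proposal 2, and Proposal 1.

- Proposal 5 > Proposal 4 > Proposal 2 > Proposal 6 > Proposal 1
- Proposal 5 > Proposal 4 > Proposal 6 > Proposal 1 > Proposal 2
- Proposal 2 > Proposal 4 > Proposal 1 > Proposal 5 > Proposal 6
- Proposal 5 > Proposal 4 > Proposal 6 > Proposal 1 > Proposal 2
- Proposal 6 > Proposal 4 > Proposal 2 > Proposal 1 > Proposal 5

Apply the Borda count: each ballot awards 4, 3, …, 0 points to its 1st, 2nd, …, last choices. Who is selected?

Proposal 4

Borda scores:
  Proposal 6: 1 + 2 + 0 + 2 + 4 = 9
  Proposal 4: 3 + 3 + 3 + 3 + 3 = 15
  Proposal 5: 4 + 4 + 1 + 4 + 0 = 13
  Proposal 2: 2 + 0 + 4 + 0 + 2 = 8
  Proposal 1: 0 + 1 + 2 + 1 + 1 = 5
Proposal 4 has the highest total.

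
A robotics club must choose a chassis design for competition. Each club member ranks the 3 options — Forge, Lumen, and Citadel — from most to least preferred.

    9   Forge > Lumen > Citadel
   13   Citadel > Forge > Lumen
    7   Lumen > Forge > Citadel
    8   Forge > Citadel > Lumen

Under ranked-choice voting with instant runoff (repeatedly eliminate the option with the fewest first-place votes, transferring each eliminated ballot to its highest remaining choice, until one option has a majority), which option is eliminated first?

Round 1: Forge 17, Citadel 13, Lumen 7. Lumen has the fewest and is eliminated.
Round 2: Forge 24, Citadel 13. Forge has a majority.

Lumen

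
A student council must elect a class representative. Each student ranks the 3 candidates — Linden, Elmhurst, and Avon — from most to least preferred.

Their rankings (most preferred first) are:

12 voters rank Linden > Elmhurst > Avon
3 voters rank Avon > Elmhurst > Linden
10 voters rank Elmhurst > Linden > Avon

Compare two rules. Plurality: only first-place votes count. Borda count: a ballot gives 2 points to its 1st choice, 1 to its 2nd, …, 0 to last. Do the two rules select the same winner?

Plurality first-place counts: Linden 12, Elmhurst 10, Avon 3 → Linden.
Borda totals: Linden 34, Elmhurst 35, Avon 6 → Elmhurst.
The two rules disagree: plurality picks Linden, Borda picks Elmhurst.

No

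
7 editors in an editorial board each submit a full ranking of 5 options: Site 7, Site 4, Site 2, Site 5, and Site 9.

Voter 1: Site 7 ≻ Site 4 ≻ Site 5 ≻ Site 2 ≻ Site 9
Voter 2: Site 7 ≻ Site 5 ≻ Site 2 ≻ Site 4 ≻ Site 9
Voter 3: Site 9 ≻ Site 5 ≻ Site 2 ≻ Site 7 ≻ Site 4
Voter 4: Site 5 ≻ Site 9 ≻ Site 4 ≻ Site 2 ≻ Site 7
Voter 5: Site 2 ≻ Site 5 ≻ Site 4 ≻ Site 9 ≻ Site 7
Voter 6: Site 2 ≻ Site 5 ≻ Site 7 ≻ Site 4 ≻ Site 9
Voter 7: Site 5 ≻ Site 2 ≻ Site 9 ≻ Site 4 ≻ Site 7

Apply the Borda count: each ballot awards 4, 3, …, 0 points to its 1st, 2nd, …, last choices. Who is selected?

Borda scores:
  Site 7: 4 + 4 + 1 + 0 + 0 + 2 + 0 = 11
  Site 4: 3 + 1 + 0 + 2 + 2 + 1 + 1 = 10
  Site 2: 1 + 2 + 2 + 1 + 4 + 4 + 3 = 17
  Site 5: 2 + 3 + 3 + 4 + 3 + 3 + 4 = 22
  Site 9: 0 + 0 + 4 + 3 + 1 + 0 + 2 = 10
Site 5 has the highest total.

Site 5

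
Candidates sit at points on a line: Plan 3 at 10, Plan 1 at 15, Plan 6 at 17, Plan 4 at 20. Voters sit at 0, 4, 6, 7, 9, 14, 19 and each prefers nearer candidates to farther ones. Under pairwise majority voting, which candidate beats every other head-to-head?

With single-peaked preferences on a line, the Condorcet winner is the candidate closest to the median voter.
The median voter (position 7) is closest to Plan 3 at 10.
Check: Plan 3 vs Plan 6 — voters closer to Plan 3: 5 of 7.

Plan 3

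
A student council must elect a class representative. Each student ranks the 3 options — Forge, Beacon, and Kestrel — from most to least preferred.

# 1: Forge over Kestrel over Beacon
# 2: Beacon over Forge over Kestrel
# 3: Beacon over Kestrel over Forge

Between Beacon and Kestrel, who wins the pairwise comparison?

Beacon

Ballots ranking Beacon above Kestrel: 2.
Ballots ranking Kestrel above Beacon: 1.
Beacon wins the head-to-head, 2–1.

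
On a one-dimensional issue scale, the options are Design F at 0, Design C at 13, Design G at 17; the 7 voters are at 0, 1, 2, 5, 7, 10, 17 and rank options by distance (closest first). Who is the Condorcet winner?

With single-peaked preferences on a line, the Condorcet winner is the candidate closest to the median voter.
The median voter (position 5) is closest to Design F at 0.
Check: Design F vs Design C — voters closer to Design F: 4 of 7.

Design F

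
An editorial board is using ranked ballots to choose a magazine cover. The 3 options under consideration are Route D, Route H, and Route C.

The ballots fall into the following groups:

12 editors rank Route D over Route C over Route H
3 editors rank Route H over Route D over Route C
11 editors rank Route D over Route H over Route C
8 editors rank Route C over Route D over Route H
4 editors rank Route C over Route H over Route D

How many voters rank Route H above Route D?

7

Ballots ranking Route H above Route D: 3+4 = 7.
Ballots ranking Route D above Route H: 12+11+8 = 31.
So 7 of 38 voters prefer Route H to Route D.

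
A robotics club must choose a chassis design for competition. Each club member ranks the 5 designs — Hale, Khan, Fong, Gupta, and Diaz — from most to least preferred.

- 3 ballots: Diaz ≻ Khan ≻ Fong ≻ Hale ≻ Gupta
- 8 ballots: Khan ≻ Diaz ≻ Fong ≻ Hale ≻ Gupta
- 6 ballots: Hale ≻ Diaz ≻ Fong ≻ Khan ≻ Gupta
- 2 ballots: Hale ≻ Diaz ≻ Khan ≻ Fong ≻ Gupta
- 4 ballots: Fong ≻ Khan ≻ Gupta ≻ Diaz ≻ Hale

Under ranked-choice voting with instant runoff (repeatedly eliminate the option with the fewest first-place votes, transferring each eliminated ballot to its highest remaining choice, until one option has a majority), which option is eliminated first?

Round 1: Hale 8, Khan 8, Fong 4, Diaz 3, Gupta 0. Gupta has the fewest and is eliminated.
Round 2: Hale 8, Khan 8, Fong 4, Diaz 3. Diaz has the fewest and is eliminated.
Round 3: Khan 11, Hale 8, Fong 4. Fong has the fewest and is eliminated.
Round 4: Khan 15, Hale 8. Khan has a majority.

Gupta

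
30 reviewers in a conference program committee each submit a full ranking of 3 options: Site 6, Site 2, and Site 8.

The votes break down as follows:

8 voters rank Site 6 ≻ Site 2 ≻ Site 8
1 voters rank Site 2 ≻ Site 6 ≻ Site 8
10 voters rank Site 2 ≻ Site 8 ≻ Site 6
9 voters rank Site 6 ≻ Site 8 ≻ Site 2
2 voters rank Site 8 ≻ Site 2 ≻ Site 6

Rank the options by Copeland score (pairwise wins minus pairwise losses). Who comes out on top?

Site 6

Pairwise results:
  Site 6 vs Site 2: Site 6 wins 17–13.
  Site 6 vs Site 8: Site 6 wins 18–12.
  Site 2 vs Site 8: Site 2 wins 19–11.
Copeland scores (wins − losses):
  Site 6: 2 − 0 = 2
  Site 2: 1 − 1 = 0
  Site 8: 0 − 2 = -2
Site 6 has the best Copeland score.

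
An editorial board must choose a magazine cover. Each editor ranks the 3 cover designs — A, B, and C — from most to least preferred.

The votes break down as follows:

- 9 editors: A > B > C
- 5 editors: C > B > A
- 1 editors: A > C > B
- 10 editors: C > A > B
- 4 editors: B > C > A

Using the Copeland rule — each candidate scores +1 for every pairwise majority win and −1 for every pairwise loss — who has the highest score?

Pairwise results:
  A vs B: A wins 20–9.
  A vs C: C wins 19–10.
  B vs C: C wins 16–13.
Copeland scores (wins − losses):
  A: 1 − 1 = 0
  B: 0 − 2 = -2
  C: 2 − 0 = 2
C has the best Copeland score.

C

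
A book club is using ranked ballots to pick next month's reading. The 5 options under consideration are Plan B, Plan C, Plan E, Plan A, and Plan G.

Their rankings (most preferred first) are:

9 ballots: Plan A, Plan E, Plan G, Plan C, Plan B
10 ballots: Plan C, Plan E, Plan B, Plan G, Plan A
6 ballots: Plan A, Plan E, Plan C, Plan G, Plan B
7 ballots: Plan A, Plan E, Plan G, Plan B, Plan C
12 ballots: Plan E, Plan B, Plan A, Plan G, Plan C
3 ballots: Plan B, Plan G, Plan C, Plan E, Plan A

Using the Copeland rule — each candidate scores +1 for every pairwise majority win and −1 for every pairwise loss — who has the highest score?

Plan E

Pairwise results:
  Plan B vs Plan C: Plan C wins 25–22.
  Plan B vs Plan E: Plan E wins 44–3.
  Plan B vs Plan A: Plan B wins 25–22.
  Plan B vs Plan G: Plan B wins 25–22.
  Plan C vs Plan E: Plan E wins 34–13.
  Plan C vs Plan A: Plan A wins 34–13.
  Plan C vs Plan G: Plan G wins 31–16.
  Plan E vs Plan A: Plan E wins 25–22.
  Plan E vs Plan G: Plan E wins 44–3.
  Plan A vs Plan G: Plan A wins 34–13.
Copeland scores (wins − losses):
  Plan B: 2 − 2 = 0
  Plan C: 1 − 3 = -2
  Plan E: 4 − 0 = 4
  Plan A: 2 − 2 = 0
  Plan G: 1 − 3 = -2
Plan E has the best Copeland score.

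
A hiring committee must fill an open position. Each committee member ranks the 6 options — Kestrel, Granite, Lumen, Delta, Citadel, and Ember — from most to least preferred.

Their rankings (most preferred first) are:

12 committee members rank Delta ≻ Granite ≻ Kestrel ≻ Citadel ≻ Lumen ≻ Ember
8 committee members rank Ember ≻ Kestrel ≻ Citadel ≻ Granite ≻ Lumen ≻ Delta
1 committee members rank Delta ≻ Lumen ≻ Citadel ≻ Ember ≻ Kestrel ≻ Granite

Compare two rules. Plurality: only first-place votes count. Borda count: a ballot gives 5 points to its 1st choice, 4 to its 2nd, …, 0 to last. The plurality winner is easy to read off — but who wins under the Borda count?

Kestrel

Plurality first-place counts: Kestrel 0, Granite 0, Lumen 0, Delta 13, Citadel 0, Ember 8 → Delta.
Borda totals: Kestrel 69, Granite 64, Lumen 24, Delta 65, Citadel 51, Ember 42 → Kestrel.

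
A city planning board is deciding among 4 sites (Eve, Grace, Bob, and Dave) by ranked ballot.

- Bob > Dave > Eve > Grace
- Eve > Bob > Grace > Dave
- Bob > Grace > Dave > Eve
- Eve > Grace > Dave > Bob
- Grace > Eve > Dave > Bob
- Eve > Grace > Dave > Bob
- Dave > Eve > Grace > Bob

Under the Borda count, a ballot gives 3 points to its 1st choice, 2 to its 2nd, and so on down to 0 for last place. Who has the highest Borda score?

Eve

Borda scores:
  Eve: 1 + 3 + 0 + 3 + 2 + 3 + 2 = 14
  Grace: 0 + 1 + 2 + 2 + 3 + 2 + 1 = 11
  Bob: 3 + 2 + 3 + 0 + 0 + 0 + 0 = 8
  Dave: 2 + 0 + 1 + 1 + 1 + 1 + 3 = 9
Eve has the highest total.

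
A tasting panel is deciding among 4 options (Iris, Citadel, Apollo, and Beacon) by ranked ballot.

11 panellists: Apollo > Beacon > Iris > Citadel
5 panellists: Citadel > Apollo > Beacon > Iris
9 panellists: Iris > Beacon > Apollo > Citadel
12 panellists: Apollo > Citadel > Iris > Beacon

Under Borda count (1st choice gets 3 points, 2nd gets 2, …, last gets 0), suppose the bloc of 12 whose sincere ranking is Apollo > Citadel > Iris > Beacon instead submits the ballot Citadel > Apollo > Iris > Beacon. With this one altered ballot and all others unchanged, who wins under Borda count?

Borda totals with the altered ballot: Iris 50, Citadel 51, Apollo 76, Beacon 45.
The winner is unchanged: still Apollo.

Apollo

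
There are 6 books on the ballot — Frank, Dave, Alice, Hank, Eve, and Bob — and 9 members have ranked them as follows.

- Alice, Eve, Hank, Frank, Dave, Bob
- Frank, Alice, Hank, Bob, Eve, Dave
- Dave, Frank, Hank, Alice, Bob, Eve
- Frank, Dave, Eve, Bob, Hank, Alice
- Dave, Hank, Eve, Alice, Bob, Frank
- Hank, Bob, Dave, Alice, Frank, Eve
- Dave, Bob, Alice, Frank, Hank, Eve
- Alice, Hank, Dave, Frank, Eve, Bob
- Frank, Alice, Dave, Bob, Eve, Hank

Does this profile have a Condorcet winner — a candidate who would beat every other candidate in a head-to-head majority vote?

Yes

Head-to-head results (9 voters total):
Frank vs Dave: Dave wins 5–4.
Frank vs Alice: Alice wins 5–4.
Frank vs Hank: Frank wins 5–4.
Frank vs Eve: Frank wins 7–2.
Frank vs Bob: Frank wins 6–3.
Dave vs Alice: Dave wins 5–4.
Dave vs Hank: Dave wins 5–4.
Dave vs Eve: Dave wins 7–2.
Dave vs Bob: Dave wins 7–2.
Alice vs Hank: Alice wins 5–4.
Alice vs Eve: Alice wins 7–2.
Alice vs Bob: Alice wins 6–3.
Hank vs Eve: Hank wins 6–3.
Hank vs Bob: Hank wins 6–3.
Eve vs Bob: Bob wins 5–4.
Dave beats each rival — Frank (5–4), Alice (5–4), Hank (5–4), Eve (7–2), Bob (7–2) — so Dave is the Condorcet winner.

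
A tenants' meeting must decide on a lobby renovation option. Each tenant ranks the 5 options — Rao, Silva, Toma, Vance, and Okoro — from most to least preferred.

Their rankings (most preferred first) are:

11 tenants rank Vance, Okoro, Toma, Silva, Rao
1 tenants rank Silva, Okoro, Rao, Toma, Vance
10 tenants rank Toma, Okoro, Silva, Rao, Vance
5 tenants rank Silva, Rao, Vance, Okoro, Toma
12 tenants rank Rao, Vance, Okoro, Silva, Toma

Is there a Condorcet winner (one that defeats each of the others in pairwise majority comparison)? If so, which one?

No Condorcet winner

Head-to-head results (39 voters total):
Rao vs Silva: Silva wins 27–12.
Rao vs Toma: Toma wins 21–18.
Rao vs Vance: Rao wins 28–11.
Rao vs Okoro: Okoro wins 22–17.
Silva vs Toma: Toma wins 21–18.
Silva vs Vance: Vance wins 23–16.
Silva vs Okoro: Okoro wins 33–6.
Toma vs Vance: Vance wins 28–11.
Toma vs Okoro: Okoro wins 29–10.
Vance vs Okoro: Vance wins 28–11.
No candidate beats all others: Rao beats Vance beats Silva beats Rao, a majority cycle.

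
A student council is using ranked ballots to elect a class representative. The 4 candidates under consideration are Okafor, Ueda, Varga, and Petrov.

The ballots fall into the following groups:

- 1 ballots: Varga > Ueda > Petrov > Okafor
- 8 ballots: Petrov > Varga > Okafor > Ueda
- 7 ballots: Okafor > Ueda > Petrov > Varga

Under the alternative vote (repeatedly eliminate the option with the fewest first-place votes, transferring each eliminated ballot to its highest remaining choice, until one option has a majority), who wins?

Petrov

Round 1: Petrov 8, Okafor 7, Varga 1, Ueda 0. Ueda has the fewest and is eliminated.
Round 2: Petrov 8, Okafor 7, Varga 1. Varga has the fewest and is eliminated.
Round 3: Petrov 9, Okafor 7. Petrov has a majority.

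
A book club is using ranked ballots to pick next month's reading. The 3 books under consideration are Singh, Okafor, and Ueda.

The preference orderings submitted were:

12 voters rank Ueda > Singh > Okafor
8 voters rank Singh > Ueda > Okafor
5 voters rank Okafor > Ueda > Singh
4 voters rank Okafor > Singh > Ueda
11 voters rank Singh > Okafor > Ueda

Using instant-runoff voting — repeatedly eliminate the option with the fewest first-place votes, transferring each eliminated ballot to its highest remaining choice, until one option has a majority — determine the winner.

Singh

Round 1: Singh 19, Ueda 12, Okafor 9. Okafor has the fewest and is eliminated.
Round 2: Singh 23, Ueda 17. Singh has a majority.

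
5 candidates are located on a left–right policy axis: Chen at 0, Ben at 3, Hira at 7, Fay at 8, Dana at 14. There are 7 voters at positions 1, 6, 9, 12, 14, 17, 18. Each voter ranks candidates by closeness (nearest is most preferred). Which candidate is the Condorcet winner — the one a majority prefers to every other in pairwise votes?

Dana

With single-peaked preferences on a line, the Condorcet winner is the candidate closest to the median voter.
The median voter (position 12) is closest to Dana at 14.
Check: Dana vs Ben — voters closer to Dana: 5 of 7.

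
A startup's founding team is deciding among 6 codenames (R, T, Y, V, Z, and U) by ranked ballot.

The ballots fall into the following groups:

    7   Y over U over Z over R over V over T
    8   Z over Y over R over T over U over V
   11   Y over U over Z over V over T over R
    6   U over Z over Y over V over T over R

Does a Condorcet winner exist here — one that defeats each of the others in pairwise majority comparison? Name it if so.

Head-to-head results (32 voters total):
R vs T: T wins 17–15.
R vs Y: Y wins 32–0.
R vs V: V wins 17–15.
R vs Z: Z wins 32–0.
R vs U: U wins 24–8.
T vs Y: Y wins 32–0.
T vs V: V wins 24–8.
T vs Z: Z wins 32–0.
T vs U: U wins 24–8.
Y vs V: Y wins 32–0.
Y vs Z: Y wins 18–14.
Y vs U: Y wins 26–6.
V vs Z: Z wins 32–0.
V vs U: U wins 32–0.
Z vs U: U wins 24–8.
Y beats each rival — R (32–0), T (32–0), V (32–0), Z (18–14), U (26–6) — so Y is the Condorcet winner.

Y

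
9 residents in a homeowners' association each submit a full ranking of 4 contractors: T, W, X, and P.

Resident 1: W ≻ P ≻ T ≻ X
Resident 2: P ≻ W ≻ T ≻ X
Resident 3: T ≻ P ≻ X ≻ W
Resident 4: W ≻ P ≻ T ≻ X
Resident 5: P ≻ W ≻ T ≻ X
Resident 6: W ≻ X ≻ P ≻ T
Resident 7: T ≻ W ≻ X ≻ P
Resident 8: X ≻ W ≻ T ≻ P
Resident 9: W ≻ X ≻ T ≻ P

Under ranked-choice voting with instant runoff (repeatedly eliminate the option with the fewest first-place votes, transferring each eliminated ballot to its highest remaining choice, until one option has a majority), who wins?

Round 1: W 4, T 2, P 2, X 1. X has the fewest and is eliminated.
Round 2: W 5, T 2, P 2. W has a majority.

W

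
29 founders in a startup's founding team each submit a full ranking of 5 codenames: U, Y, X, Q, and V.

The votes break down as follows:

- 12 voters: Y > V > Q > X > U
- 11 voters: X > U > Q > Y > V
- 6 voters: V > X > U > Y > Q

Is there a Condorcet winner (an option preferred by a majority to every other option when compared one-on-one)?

No

Head-to-head results (29 voters total):
U vs Y: U wins 17–12.
U vs X: X wins 29–0.
U vs Q: U wins 17–12.
U vs V: V wins 18–11.
Y vs X: X wins 17–12.
Y vs Q: Y wins 18–11.
Y vs V: Y wins 23–6.
X vs Q: X wins 17–12.
X vs V: V wins 18–11.
Q vs V: V wins 18–11.
No candidate beats all others: U beats Y beats V beats U, a majority cycle.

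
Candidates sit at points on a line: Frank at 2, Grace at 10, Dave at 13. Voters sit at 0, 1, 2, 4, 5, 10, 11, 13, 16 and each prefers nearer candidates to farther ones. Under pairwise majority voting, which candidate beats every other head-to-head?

Frank

With single-peaked preferences on a line, the Condorcet winner is the candidate closest to the median voter.
The median voter (position 5) is closest to Frank at 2.
Check: Frank vs Dave — voters closer to Frank: 5 of 9.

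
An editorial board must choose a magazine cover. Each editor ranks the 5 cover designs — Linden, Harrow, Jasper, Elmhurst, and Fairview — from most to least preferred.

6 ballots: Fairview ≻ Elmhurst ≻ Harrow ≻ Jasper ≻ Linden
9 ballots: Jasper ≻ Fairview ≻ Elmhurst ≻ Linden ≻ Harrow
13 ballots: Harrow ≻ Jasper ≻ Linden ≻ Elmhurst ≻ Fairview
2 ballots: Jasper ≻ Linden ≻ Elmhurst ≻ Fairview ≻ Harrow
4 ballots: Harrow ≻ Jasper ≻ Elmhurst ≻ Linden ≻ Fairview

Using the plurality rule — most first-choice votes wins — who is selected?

Harrow

First-place vote totals:
  Linden: 0
  Harrow: 17
  Jasper: 11
  Elmhurst: 0
  Fairview: 6
Harrow has the most first-place votes.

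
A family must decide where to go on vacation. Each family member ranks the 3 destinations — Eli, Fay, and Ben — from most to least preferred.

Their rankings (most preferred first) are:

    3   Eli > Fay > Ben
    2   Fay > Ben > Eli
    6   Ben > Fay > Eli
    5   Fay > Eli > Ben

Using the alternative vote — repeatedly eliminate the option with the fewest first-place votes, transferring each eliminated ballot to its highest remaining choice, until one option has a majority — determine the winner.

Round 1: Fay 7, Ben 6, Eli 3. Eli has the fewest and is eliminated.
Round 2: Fay 10, Ben 6. Fay has a majority.

Fay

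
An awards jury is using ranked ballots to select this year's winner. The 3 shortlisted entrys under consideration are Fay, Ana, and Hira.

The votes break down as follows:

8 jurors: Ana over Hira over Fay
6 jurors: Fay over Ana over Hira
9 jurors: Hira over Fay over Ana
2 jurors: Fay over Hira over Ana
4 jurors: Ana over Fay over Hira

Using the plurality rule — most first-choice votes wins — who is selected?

Ana

First-place vote totals:
  Fay: 8
  Ana: 12
  Hira: 9
Ana has the most first-place votes.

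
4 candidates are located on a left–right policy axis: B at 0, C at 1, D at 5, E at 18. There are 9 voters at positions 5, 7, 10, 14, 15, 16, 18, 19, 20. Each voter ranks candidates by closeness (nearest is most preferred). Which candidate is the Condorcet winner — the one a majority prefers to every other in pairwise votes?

With single-peaked preferences on a line, the Condorcet winner is the candidate closest to the median voter.
The median voter (position 15) is closest to E at 18.
Check: E vs B — voters closer to E: 7 of 9.

E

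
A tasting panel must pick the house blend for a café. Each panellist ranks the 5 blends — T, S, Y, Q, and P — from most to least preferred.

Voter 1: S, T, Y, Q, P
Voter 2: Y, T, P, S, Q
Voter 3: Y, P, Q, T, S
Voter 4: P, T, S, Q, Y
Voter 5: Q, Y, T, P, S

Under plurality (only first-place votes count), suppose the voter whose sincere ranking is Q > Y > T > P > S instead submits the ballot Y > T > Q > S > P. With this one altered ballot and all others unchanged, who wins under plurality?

First-place totals with the altered ballot: T 0, S 1, Y 3, Q 0, P 1.
The winner is unchanged: still Y.

Y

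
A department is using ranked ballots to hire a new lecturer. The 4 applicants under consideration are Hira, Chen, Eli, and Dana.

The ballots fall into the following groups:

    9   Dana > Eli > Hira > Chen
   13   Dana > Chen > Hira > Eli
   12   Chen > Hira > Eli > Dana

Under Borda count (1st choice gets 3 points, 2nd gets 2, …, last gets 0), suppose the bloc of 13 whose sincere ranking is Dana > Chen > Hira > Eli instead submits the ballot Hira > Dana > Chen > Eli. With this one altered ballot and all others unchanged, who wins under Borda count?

Borda totals with the altered ballot: Hira 72, Chen 49, Eli 30, Dana 53.
The switch changes the winner from Dana to Hira.

Hira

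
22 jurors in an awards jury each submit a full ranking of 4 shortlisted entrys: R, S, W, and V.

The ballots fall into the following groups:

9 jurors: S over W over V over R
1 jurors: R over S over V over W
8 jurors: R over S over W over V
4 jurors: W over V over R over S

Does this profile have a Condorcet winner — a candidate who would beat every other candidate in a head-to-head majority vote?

No

Head-to-head results (22 voters total):
R vs S: R wins 13–9.
R vs W: W wins 13–9.
R vs V: V wins 13–9.
S vs W: S wins 18–4.
S vs V: S wins 18–4.
W vs V: W wins 21–1.
No candidate beats all others: R beats S beats W beats R, a majority cycle.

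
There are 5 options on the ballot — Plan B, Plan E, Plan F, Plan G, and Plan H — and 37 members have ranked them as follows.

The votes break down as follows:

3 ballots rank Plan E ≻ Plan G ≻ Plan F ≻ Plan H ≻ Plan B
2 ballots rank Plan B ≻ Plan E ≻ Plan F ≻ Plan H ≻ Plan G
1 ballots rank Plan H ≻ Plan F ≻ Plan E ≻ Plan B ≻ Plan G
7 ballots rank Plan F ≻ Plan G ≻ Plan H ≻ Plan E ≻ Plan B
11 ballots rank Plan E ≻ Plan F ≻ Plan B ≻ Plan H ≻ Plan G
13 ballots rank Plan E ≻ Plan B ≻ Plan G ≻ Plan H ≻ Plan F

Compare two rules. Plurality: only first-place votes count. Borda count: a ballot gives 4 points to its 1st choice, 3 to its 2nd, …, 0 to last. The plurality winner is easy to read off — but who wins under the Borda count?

Plurality first-place counts: Plan B 2, Plan E 27, Plan F 7, Plan G 0, Plan H 1 → Plan E.
Borda totals: Plan B 70, Plan E 123, Plan F 74, Plan G 56, Plan H 47 → Plan E.

Plan E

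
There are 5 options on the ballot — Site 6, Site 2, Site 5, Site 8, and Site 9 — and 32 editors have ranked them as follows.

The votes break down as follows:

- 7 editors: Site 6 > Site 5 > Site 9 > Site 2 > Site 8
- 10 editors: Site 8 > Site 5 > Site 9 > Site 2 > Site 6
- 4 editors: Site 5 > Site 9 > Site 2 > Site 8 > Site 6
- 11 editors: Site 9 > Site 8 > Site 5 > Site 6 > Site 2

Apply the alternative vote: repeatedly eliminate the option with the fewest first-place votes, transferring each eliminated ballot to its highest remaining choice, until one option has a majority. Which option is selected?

Site 9

Round 1: Site 9 11, Site 8 10, Site 6 7, Site 5 4, Site 2 0. Site 2 has the fewest and is eliminated.
Round 2: Site 9 11, Site 8 10, Site 6 7, Site 5 4. Site 5 has the fewest and is eliminated.
Round 3: Site 9 15, Site 8 10, Site 6 7. Site 6 has the fewest and is eliminated.
Round 4: Site 9 22, Site 8 10. Site 9 has a majority.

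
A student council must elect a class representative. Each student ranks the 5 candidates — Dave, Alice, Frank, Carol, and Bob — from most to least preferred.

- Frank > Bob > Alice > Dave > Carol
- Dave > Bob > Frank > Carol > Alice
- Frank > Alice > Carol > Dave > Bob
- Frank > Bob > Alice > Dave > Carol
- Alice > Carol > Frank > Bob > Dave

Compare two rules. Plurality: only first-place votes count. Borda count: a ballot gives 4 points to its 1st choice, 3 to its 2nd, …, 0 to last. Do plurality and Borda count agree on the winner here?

Yes

Plurality first-place counts: Dave 1, Alice 1, Frank 3, Carol 0, Bob 0 → Frank.
Borda totals: Dave 7, Alice 11, Frank 16, Carol 6, Bob 10 → Frank.
The two rules agree on Frank.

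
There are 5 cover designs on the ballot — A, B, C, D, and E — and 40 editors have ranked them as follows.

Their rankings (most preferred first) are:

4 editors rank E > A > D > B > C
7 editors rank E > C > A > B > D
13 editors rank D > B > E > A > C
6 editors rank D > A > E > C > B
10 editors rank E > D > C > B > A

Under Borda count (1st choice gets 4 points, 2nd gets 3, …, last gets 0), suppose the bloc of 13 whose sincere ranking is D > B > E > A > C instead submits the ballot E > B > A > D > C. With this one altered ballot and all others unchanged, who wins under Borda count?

E

Borda totals with the altered ballot: A 70, B 60, C 47, D 75, E 148.
The winner is unchanged: still E.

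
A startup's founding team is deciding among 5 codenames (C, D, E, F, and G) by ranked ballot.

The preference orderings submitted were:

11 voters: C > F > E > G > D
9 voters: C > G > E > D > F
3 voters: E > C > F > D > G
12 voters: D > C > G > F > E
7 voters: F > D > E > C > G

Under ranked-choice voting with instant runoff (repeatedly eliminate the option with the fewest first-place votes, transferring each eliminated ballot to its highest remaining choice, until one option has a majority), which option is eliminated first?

Round 1: C 20, D 12, F 7, E 3, G 0. G has the fewest and is eliminated.
Round 2: C 20, D 12, F 7, E 3. E has the fewest and is eliminated.
Round 3: C 23, D 12, F 7. C has a majority.

G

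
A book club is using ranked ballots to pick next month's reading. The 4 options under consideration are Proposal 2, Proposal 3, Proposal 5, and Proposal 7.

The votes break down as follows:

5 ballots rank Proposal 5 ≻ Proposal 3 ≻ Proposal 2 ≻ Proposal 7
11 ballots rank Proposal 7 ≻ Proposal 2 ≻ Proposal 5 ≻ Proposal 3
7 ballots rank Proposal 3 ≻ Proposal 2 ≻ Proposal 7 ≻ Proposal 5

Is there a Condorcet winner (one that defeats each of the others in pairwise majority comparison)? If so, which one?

There is no Condorcet winner

Head-to-head results (23 voters total):
Proposal 2 vs Proposal 3: Proposal 3 wins 12–11.
Proposal 2 vs Proposal 5: Proposal 2 wins 18–5.
Proposal 2 vs Proposal 7: Proposal 2 wins 12–11.
Proposal 3 vs Proposal 5: Proposal 5 wins 16–7.
Proposal 3 vs Proposal 7: Proposal 3 wins 12–11.
Proposal 5 vs Proposal 7: Proposal 7 wins 18–5.
No candidate beats all others: Proposal 2 beats Proposal 5 beats Proposal 3 beats Proposal 2, a majority cycle.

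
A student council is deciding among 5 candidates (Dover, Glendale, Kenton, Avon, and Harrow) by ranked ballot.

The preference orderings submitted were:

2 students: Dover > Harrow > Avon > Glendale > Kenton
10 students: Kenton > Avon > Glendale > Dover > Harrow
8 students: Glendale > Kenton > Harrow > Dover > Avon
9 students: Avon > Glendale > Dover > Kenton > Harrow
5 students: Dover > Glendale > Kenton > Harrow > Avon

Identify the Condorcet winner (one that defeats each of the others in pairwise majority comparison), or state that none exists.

Head-to-head results (34 voters total):
Dover vs Glendale: Glendale wins 27–7.
Dover vs Kenton: Kenton wins 18–16.
Dover vs Avon: Avon wins 19–15.
Dover vs Harrow: Dover wins 26–8.
Glendale vs Kenton: Glendale wins 24–10.
Glendale vs Avon: Avon wins 21–13.
Glendale vs Harrow: Glendale wins 32–2.
Kenton vs Avon: Kenton wins 23–11.
Kenton vs Harrow: Kenton wins 32–2.
Avon vs Harrow: Avon wins 19–15.
No candidate beats all others: Glendale beats Kenton beats Avon beats Glendale, a majority cycle.

No Condorcet winner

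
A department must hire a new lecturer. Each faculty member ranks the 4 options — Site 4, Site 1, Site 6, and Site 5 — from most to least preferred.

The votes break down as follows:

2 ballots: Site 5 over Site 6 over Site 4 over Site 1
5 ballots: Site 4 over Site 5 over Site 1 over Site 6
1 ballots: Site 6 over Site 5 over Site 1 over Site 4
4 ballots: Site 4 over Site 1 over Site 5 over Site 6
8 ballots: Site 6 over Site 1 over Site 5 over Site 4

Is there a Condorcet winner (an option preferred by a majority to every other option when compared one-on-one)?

No

Head-to-head results (20 voters total):
Site 4 vs Site 1: Site 4 wins 11–9.
Site 4 vs Site 6: Site 6 wins 11–9.
Site 4 vs Site 5: Site 5 wins 11–9.
Site 1 vs Site 6: Site 6 wins 11–9.
Site 1 vs Site 5: Site 1 wins 12–8.
Site 6 vs Site 5: Site 5 wins 11–9.
No candidate beats all others: Site 4 beats Site 1 beats Site 5 beats Site 4, a majority cycle.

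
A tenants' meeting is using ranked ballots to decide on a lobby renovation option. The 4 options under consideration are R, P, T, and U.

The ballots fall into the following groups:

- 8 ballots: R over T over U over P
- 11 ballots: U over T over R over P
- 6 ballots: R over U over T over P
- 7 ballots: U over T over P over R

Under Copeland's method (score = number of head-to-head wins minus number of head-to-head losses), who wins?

U

Pairwise results:
  R vs P: R wins 25–7.
  R vs T: T wins 18–14.
  R vs U: U wins 18–14.
  P vs T: T wins 32–0.
  P vs U: U wins 32–0.
  T vs U: U wins 24–8.
Copeland scores (wins − losses):
  R: 1 − 2 = -1
  P: 0 − 3 = -3
  T: 2 − 1 = 1
  U: 3 − 0 = 3
U has the best Copeland score.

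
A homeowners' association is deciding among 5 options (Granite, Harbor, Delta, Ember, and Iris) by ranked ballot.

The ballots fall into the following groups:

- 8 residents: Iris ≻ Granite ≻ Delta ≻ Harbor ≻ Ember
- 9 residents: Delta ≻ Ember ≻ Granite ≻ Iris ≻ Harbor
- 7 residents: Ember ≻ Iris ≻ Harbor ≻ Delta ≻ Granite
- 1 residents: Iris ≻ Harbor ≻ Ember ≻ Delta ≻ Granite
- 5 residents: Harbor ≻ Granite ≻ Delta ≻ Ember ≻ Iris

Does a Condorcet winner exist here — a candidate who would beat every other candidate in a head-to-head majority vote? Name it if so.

Head-to-head results (30 voters total):
Granite vs Harbor: Granite wins 17–13.
Granite vs Delta: Delta wins 17–13.
Granite vs Ember: Ember wins 17–13.
Granite vs Iris: Iris wins 16–14.
Harbor vs Delta: Delta wins 17–13.
Harbor vs Ember: Ember wins 16–14.
Harbor vs Iris: Iris wins 25–5.
Delta vs Ember: Delta wins 22–8.
Delta vs Iris: Iris wins 16–14.
Ember vs Iris: Ember wins 21–9.
No candidate beats all others: Delta beats Ember beats Iris beats Delta, a majority cycle.

No Condorcet winner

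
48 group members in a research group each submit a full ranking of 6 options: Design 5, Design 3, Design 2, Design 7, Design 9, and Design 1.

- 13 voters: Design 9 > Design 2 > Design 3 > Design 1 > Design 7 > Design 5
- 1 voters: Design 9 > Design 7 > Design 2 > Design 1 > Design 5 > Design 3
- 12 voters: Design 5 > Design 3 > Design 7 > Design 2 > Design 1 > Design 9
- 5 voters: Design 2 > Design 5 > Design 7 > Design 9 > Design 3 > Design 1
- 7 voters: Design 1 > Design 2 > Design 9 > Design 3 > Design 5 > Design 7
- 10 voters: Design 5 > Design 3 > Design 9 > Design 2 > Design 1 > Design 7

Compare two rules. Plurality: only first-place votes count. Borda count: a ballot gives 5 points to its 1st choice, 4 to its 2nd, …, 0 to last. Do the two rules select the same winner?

No

Plurality first-place counts: Design 5 22, Design 3 0, Design 2 5, Design 7 0, Design 9 14, Design 1 7 → Design 5.
Borda totals: Design 5 138, Design 3 146, Design 2 152, Design 7 68, Design 9 131, Design 1 85 → Design 2.
The two rules disagree: plurality picks Design 5, Borda picks Design 2.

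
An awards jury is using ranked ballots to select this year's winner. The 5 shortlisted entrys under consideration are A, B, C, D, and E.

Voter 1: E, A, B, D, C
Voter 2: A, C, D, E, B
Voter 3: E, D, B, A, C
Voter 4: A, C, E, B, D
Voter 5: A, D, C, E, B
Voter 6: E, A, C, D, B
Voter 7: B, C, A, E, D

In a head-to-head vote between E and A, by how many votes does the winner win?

Ballots ranking E above A: 3.
Ballots ranking A above E: 4.
A wins 4–3, a margin of 1.

1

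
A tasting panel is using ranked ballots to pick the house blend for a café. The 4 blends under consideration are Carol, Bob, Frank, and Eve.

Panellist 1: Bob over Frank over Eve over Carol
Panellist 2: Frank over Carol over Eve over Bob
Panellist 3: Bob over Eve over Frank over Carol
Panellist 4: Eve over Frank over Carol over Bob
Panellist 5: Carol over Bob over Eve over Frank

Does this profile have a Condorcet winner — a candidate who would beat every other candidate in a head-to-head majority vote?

No

Head-to-head results (5 voters total):
Carol vs Bob: Carol wins 3–2.
Carol vs Frank: Frank wins 4–1.
Carol vs Eve: Eve wins 3–2.
Bob vs Frank: Bob wins 3–2.
Bob vs Eve: Bob wins 3–2.
Frank vs Eve: Eve wins 3–2.
No candidate beats all others: Carol beats Bob beats Frank beats Carol, a majority cycle.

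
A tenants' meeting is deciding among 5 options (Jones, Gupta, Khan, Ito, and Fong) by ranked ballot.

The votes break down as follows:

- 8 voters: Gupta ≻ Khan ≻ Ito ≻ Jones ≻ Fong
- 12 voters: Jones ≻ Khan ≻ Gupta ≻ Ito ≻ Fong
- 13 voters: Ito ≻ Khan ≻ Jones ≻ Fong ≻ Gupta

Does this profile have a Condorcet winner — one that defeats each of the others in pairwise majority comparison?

Head-to-head results (33 voters total):
Jones vs Gupta: Jones wins 25–8.
Jones vs Khan: Khan wins 21–12.
Jones vs Ito: Ito wins 21–12.
Jones vs Fong: Jones wins 33–0.
Gupta vs Khan: Khan wins 25–8.
Gupta vs Ito: Gupta wins 20–13.
Gupta vs Fong: Gupta wins 20–13.
Khan vs Ito: Khan wins 20–13.
Khan vs Fong: Khan wins 33–0.
Ito vs Fong: Ito wins 33–0.
Khan beats each rival — Jones (21–12), Gupta (25–8), Ito (20–13), Fong (33–0) — so Khan is the Condorcet winner.

Yes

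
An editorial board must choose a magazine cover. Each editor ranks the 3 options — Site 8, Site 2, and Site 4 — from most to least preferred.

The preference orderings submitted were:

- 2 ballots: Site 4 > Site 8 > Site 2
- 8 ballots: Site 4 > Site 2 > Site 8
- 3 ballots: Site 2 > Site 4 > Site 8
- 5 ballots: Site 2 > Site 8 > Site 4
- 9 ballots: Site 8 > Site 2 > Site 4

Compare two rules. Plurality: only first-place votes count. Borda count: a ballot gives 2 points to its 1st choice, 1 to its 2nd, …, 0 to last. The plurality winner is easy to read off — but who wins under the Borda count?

Site 2

Plurality first-place counts: Site 8 9, Site 2 8, Site 4 10 → Site 4.
Borda totals: Site 8 25, Site 2 33, Site 4 23 → Site 2.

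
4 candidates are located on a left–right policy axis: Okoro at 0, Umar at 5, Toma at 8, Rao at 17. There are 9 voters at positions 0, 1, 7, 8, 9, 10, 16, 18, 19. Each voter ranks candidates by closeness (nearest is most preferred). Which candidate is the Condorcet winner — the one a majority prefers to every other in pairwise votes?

Toma

With single-peaked preferences on a line, the Condorcet winner is the candidate closest to the median voter.
The median voter (position 9) is closest to Toma at 8.
Check: Toma vs Rao — voters closer to Toma: 6 of 9.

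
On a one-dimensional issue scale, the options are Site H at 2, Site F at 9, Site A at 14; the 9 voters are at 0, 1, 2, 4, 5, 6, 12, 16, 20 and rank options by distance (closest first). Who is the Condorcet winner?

Site H

With single-peaked preferences on a line, the Condorcet winner is the candidate closest to the median voter.
The median voter (position 5) is closest to Site H at 2.
Check: Site H vs Site F — voters closer to Site H: 5 of 9.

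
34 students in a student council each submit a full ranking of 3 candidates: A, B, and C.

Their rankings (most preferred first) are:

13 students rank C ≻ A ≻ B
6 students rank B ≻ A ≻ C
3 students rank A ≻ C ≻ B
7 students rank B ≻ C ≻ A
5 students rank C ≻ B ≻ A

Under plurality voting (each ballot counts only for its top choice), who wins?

First-place vote totals:
  A: 3
  B: 13
  C: 18
C has the most first-place votes.

C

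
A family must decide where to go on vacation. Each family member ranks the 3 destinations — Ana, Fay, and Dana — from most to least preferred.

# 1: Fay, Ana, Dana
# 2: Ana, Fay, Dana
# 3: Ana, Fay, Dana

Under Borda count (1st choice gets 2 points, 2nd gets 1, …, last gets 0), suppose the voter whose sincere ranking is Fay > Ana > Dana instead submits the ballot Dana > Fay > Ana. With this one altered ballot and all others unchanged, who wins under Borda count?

Ana

Borda totals with the altered ballot: Ana 4, Fay 3, Dana 2.
The winner is unchanged: still Ana.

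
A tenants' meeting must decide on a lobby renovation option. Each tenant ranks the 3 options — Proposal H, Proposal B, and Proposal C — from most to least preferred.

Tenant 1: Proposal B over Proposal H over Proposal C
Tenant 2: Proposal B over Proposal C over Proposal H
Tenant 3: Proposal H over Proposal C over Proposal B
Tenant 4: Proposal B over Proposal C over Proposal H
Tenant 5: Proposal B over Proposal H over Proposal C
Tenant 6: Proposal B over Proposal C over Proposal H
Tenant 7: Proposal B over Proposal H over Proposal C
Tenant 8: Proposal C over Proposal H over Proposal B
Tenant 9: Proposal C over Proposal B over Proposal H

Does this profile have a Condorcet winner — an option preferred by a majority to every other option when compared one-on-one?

Head-to-head results (9 voters total):
Proposal H vs Proposal B: Proposal B wins 7–2.
Proposal H vs Proposal C: Proposal C wins 5–4.
Proposal B vs Proposal C: Proposal B wins 6–3.
Proposal B beats each rival — Proposal H (7–2), Proposal C (6–3) — so Proposal B is the Condorcet winner.

Yes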